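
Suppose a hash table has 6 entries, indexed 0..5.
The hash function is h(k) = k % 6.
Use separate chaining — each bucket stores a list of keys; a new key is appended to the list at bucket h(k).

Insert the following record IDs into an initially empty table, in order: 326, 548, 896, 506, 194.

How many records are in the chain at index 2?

326 -> bucket 2
548 -> bucket 2 (collision)
896 -> bucket 2 (collision)
506 -> bucket 2 (collision)
194 -> bucket 2 (collision)
Final buckets:
0: .
1: .
2: 326 -> 548 -> 896 -> 506 -> 194
3: .
4: .
5: .

5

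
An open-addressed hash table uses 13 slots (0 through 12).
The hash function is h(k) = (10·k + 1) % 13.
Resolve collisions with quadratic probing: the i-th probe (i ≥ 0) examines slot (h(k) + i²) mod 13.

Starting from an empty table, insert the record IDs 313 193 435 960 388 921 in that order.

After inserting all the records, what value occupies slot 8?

313 hashes to 11; slot 11 is free => place at 11.
193 hashes to 7; slot 7 is free => place at 7.
435 hashes to 9; slot 9 is free => place at 9.
960 hashes to 7; 7 taken => place at 8.
388 hashes to 7; 7,8,11 taken => place at 3.
921 hashes to 7; 7,8,11,3 taken => place at 10.
Table: [_, _, _, 388, _, _, _, 193, 960, 435, 921, 313, _]

960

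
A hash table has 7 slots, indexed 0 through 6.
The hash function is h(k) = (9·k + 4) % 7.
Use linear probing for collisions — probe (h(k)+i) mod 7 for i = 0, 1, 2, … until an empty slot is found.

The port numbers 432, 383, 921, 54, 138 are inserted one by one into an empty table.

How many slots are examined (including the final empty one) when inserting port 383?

432: h=0 → slot 0
383: h=0, probe 0,1 → slot 1
921: h=5 → slot 5
54: h=0, probe 0,1,2 → slot 2
138: h=0, probe 0,1,2,3 → slot 3
Table: [432, 383, 54, 138, —, 921, —]

2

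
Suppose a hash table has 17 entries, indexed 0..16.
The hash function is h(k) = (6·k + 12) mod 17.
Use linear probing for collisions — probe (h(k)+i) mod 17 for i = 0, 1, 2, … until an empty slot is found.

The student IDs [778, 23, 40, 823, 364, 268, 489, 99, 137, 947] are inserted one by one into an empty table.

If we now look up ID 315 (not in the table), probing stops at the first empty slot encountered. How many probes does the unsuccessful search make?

778 hashes to 5; slot 5 is free → place at 5.
23 hashes to 14; slot 14 is free → place at 14.
40 hashes to 14; 14 taken → place at 15.
823 hashes to 3; slot 3 is free → place at 3.
364 hashes to 3; 3 taken → place at 4.
268 hashes to 5; 5 taken → place at 6.
489 hashes to 5; 5,6 taken → place at 7.
99 hashes to 11; slot 11 is free → place at 11.
137 hashes to 1; slot 1 is free → place at 1.
947 hashes to 16; slot 16 is free → place at 16.
Table: [∅, 137, ∅, 823, 364, 778, 268, 489, ∅, ∅, ∅, 99, ∅, ∅, 23, 40, 947]
Lookup 315: h=15, probe 15,16,0 → slot 0 empty, not found.

3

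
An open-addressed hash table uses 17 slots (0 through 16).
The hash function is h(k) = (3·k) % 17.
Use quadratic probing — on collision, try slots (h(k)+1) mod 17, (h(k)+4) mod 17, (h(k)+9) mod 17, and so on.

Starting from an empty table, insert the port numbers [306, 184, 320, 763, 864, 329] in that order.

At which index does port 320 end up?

306 hashes to 0; slot 0 is free → place at 0.
184 hashes to 8; slot 8 is free → place at 8.
320 hashes to 8; 8 taken → place at 9.
763 hashes to 11; slot 11 is free → place at 11.
864 hashes to 8; 8,9 taken → place at 12.
329 hashes to 1; slot 1 is free → place at 1.
Table: [306, 329, —, —, —, —, —, —, 184, 320, —, 763, 864, —, —, —, —]

9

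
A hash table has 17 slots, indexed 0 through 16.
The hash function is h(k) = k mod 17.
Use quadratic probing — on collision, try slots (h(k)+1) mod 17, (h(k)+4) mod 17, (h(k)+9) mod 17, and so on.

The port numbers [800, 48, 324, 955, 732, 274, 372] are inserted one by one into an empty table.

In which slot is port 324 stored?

2

Insert 800: h=1, slot 1 empty -> index 1.
Insert 48: h=14, slot 14 empty -> index 14.
Insert 324: h=1, slot 1 occupied -> index 2.
Insert 955: h=3, slot 3 empty -> index 3.
Insert 732: h=1, slots 1,2 occupied -> index 5.
Insert 274: h=2, slots 2,3 occupied -> index 6.
Insert 372: h=15, slot 15 empty -> index 15.
Table: [_, 800, 324, 955, _, 732, 274, _, _, _, _, _, _, _, 48, 372, _]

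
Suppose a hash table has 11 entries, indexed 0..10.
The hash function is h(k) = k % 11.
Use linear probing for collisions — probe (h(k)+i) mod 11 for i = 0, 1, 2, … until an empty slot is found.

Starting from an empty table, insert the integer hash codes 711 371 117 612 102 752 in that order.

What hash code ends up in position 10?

Insert 711: h=7, slot 7 empty -> index 7.
Insert 371: h=8, slot 8 empty -> index 8.
Insert 117: h=7, slots 7,8 occupied -> index 9.
Insert 612: h=7, slots 7,8,9 occupied -> index 10.
Insert 102: h=3, slot 3 empty -> index 3.
Insert 752: h=4, slot 4 empty -> index 4.
Table: [_, _, _, 102, 752, _, _, 711, 371, 117, 612]

612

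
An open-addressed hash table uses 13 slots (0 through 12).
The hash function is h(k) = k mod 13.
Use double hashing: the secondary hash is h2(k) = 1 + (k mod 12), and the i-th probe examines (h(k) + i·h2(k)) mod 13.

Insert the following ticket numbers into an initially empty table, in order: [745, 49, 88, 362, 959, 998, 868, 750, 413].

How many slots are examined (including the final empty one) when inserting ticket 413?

5

745: h=4 => slot 4
49: h=10 => slot 10
88: h=10, h2=5, probe 10,2 => slot 2
362: h=11 => slot 11
959: h=10, h2=12, probe 10,9 => slot 9
998: h=10, h2=3, probe 10,0 => slot 0
868: h=10, h2=5, probe 10,2,7 => slot 7
750: h=9, h2=7, probe 9,3 => slot 3
413: h=10, h2=6, probe 10,3,9,2,8 => slot 8
Table: [998, —, 88, 750, 745, —, —, 868, 413, 959, 49, 362, —]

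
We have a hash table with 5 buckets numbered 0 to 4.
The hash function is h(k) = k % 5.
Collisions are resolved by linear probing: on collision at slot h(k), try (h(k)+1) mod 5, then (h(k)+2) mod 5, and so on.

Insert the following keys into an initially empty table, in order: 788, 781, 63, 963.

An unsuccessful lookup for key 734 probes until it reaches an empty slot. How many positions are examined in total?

Insert 788: h=3, slot 3 empty => index 3.
Insert 781: h=1, slot 1 empty => index 1.
Insert 63: h=3, slot 3 occupied => index 4.
Insert 963: h=3, slots 3,4 occupied => index 0.
Table: [963, 781, _, 788, 63]
Lookup 734: h=4, probe 4,0,1,2 → slot 2 empty, not found.

4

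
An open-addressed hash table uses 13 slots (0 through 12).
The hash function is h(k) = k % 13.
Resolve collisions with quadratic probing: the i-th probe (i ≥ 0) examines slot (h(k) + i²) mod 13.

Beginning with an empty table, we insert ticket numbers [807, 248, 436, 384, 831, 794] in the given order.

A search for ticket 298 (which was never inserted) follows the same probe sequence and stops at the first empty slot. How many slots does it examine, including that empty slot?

807: h=1 -> slot 1
248: h=1, probe 1,2 -> slot 2
436: h=7 -> slot 7
384: h=7, probe 7,8 -> slot 8
831: h=12 -> slot 12
794: h=1, probe 1,2,5 -> slot 5
Table: [—, 807, 248, —, —, 794, —, 436, 384, —, —, —, 831]
Lookup 298: h=12, probe 12,0 → slot 0 empty, not found.

2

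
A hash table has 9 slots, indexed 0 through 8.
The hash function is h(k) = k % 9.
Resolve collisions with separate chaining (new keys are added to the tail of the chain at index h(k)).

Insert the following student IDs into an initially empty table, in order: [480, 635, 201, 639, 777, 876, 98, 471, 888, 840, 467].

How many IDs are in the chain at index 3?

6

480 -> bucket 3
635 -> bucket 5
201 -> bucket 3 (collision)
639 -> bucket 0
777 -> bucket 3 (collision)
876 -> bucket 3 (collision)
98 -> bucket 8
471 -> bucket 3 (collision)
888 -> bucket 6
840 -> bucket 3 (collision)
467 -> bucket 8 (collision)
Final buckets:
0: 639
1: —
2: —
3: 480 -> 201 -> 777 -> 876 -> 471 -> 840
4: —
5: 635
6: 888
7: —
8: 98 -> 467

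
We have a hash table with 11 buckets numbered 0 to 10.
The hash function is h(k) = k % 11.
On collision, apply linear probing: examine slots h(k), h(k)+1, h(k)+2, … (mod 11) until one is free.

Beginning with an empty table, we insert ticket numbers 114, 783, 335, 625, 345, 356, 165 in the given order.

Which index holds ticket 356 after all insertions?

7

114: h=4 => slot 4
783: h=2 => slot 2
335: h=5 => slot 5
625: h=9 => slot 9
345: h=4, probe 4,5,6 => slot 6
356: h=4, probe 4,5,6,7 => slot 7
165: h=0 => slot 0
Table: [165, ∅, 783, ∅, 114, 335, 345, 356, ∅, 625, ∅]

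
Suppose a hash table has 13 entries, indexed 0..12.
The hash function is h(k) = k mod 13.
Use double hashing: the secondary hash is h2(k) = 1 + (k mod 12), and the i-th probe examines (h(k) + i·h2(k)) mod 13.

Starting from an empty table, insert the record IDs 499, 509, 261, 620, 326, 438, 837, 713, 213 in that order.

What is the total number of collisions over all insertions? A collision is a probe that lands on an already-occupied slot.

8

Insert 499: h=5, slot 5 empty -> index 5.
Insert 509: h=2, slot 2 empty -> index 2.
Insert 261: h=1, slot 1 empty -> index 1.
Insert 620: h=9, slot 9 empty -> index 9.
Insert 326: h=1, h2=3, slot 1 occupied -> index 4.
Insert 438: h=9, h2=7, slot 9 occupied -> index 3.
Insert 837: h=5, h2=10, slots 5,2 occupied -> index 12.
Insert 713: h=11, slot 11 empty -> index 11.
Insert 213: h=5, h2=10, slots 5,2,12,9 occupied -> index 6.
Table: [—, 261, 509, 438, 326, 499, 213, —, —, 620, —, 713, 837]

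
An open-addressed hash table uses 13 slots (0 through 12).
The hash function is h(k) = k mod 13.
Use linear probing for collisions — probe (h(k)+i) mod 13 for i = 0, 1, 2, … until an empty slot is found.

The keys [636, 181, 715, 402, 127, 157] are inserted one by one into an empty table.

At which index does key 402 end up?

2

Insert 636: h=12, slot 12 empty => index 12.
Insert 181: h=12, slot 12 occupied => index 0.
Insert 715: h=0, slot 0 occupied => index 1.
Insert 402: h=12, slots 12,0,1 occupied => index 2.
Insert 127: h=10, slot 10 empty => index 10.
Insert 157: h=1, slots 1,2 occupied => index 3.
Table: [181, 715, 402, 157, ., ., ., ., ., ., 127, ., 636]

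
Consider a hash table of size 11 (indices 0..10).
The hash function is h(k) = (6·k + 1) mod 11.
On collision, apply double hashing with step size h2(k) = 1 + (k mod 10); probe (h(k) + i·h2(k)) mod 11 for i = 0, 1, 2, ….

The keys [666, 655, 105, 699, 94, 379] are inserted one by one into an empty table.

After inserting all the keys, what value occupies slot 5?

105

Insert 666: h=4, slot 4 empty → index 4.
Insert 655: h=4, h2=6, slot 4 occupied → index 10.
Insert 105: h=4, h2=6, slots 4,10 occupied → index 5.
Insert 699: h=4, h2=10, slot 4 occupied → index 3.
Insert 94: h=4, h2=5, slot 4 occupied → index 9.
Insert 379: h=9, h2=10, slot 9 occupied → index 8.
Table: [-, -, -, 699, 666, 105, -, -, 379, 94, 655]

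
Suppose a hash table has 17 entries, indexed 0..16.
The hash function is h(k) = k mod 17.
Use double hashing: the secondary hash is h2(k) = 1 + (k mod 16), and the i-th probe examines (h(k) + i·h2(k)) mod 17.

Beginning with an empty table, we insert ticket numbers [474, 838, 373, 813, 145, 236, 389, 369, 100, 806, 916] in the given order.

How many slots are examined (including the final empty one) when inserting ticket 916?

3

474 hashes to 15; slot 15 is free -> place at 15.
838 hashes to 5; slot 5 is free -> place at 5.
373 hashes to 16; slot 16 is free -> place at 16.
813 hashes to 14; slot 14 is free -> place at 14.
145 hashes to 9; slot 9 is free -> place at 9.
236 hashes to 15, h2=13; 15 taken -> place at 11.
389 hashes to 15, h2=6; 15 taken -> place at 4.
369 hashes to 12; slot 12 is free -> place at 12.
100 hashes to 15, h2=5; 15 taken -> place at 3.
806 hashes to 7; slot 7 is free -> place at 7.
916 hashes to 15, h2=5; 15,3 taken -> place at 8.
Table: [-, -, -, 100, 389, 838, -, 806, 916, 145, -, 236, 369, -, 813, 474, 373]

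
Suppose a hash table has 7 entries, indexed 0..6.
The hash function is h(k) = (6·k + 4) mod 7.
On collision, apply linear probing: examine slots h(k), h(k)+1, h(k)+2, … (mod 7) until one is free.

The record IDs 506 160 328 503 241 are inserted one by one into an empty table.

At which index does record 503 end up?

0

506 hashes to 2; slot 2 is free → place at 2.
160 hashes to 5; slot 5 is free → place at 5.
328 hashes to 5; 5 taken → place at 6.
503 hashes to 5; 5,6 taken → place at 0.
241 hashes to 1; slot 1 is free → place at 1.
Table: [503, 241, 506, _, _, 160, 328]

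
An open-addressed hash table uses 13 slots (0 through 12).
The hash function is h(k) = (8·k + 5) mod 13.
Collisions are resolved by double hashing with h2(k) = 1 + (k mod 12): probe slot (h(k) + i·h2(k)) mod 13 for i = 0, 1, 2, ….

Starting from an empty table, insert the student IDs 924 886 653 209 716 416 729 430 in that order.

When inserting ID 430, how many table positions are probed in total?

2

924: h=0 -> slot 0
886: h=8 -> slot 8
653: h=3 -> slot 3
209: h=0, h2=6, probe 0,6 -> slot 6
716: h=0, h2=9, probe 0,9 -> slot 9
416: h=5 -> slot 5
729: h=0, h2=10, probe 0,10 -> slot 10
430: h=0, h2=11, probe 0,11 -> slot 11
Table: [924, _, _, 653, _, 416, 209, _, 886, 716, 729, 430, _]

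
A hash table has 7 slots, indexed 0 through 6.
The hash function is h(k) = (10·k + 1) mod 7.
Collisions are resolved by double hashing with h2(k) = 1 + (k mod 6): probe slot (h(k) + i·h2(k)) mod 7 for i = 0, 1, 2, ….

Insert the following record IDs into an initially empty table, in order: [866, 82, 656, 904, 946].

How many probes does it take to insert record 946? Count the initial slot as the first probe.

866 hashes to 2; slot 2 is free -> place at 2.
82 hashes to 2, h2=5; 2 taken -> place at 0.
656 hashes to 2, h2=3; 2 taken -> place at 5.
904 hashes to 4; slot 4 is free -> place at 4.
946 hashes to 4, h2=5; 4,2,0,5 taken -> place at 3.
Table: [82, ∅, 866, 946, 904, 656, ∅]

5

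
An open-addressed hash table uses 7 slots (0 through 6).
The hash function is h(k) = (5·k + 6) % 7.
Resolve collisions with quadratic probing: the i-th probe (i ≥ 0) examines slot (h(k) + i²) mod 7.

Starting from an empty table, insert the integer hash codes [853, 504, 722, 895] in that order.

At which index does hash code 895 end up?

2

853 hashes to 1; slot 1 is free -> place at 1.
504 hashes to 6; slot 6 is free -> place at 6.
722 hashes to 4; slot 4 is free -> place at 4.
895 hashes to 1; 1 taken -> place at 2.
Table: [_, 853, 895, _, 722, _, 504]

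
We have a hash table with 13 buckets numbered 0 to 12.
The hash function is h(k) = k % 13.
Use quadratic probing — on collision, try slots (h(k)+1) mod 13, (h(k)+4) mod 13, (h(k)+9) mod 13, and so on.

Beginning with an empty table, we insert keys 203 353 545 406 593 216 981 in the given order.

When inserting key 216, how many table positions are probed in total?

203 hashes to 8; slot 8 is free => place at 8.
353 hashes to 2; slot 2 is free => place at 2.
545 hashes to 12; slot 12 is free => place at 12.
406 hashes to 3; slot 3 is free => place at 3.
593 hashes to 8; 8 taken => place at 9.
216 hashes to 8; 8,9,12 taken => place at 4.
981 hashes to 6; slot 6 is free => place at 6.
Table: [—, —, 353, 406, 216, —, 981, —, 203, 593, —, —, 545]

4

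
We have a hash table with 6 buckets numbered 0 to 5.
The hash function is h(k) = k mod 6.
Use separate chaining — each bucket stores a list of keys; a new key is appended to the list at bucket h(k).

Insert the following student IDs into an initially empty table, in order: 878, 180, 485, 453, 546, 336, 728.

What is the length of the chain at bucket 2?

878 → bucket 2
180 → bucket 0
485 → bucket 5
453 → bucket 3
546 → bucket 0 (collision)
336 → bucket 0 (collision)
728 → bucket 2 (collision)
Final buckets:
0: 180 -> 546 -> 336
1: -
2: 878 -> 728
3: 453
4: -
5: 485

2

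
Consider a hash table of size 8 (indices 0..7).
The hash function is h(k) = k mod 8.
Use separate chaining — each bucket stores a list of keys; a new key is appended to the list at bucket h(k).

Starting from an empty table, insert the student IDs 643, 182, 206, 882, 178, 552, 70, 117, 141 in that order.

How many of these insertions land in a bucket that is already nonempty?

4

Insert 643: h=3, bucket 3 empty -> new chain.
Insert 182: h=6, bucket 6 empty -> new chain.
Insert 206: h=6, bucket 6 nonempty -> append to chain.
Insert 882: h=2, bucket 2 empty -> new chain.
Insert 178: h=2, bucket 2 nonempty -> append to chain.
Insert 552: h=0, bucket 0 empty -> new chain.
Insert 70: h=6, bucket 6 nonempty -> append to chain.
Insert 117: h=5, bucket 5 empty -> new chain.
Insert 141: h=5, bucket 5 nonempty -> append to chain.
Final buckets:
0: 552
1: —
2: 882 -> 178
3: 643
4: —
5: 117 -> 141
6: 182 -> 206 -> 70
7: —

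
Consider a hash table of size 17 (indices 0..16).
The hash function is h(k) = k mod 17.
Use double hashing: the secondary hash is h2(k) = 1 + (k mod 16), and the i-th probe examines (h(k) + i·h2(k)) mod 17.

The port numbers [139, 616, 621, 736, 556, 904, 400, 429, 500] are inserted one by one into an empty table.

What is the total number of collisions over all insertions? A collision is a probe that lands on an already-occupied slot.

5

139: h=3 => slot 3
616: h=4 => slot 4
621: h=9 => slot 9
736: h=5 => slot 5
556: h=12 => slot 12
904: h=3, h2=9, probe 3,12,4,13 => slot 13
400: h=9, h2=1, probe 9,10 => slot 10
429: h=4, h2=14, probe 4,1 => slot 1
500: h=7 => slot 7
Table: [—, 429, —, 139, 616, 736, —, 500, —, 621, 400, —, 556, 904, —, —, —]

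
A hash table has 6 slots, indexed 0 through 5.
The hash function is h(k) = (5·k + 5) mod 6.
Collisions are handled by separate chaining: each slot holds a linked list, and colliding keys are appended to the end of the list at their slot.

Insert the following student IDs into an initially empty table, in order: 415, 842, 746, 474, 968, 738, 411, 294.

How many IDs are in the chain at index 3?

3

415 → bucket 4
842 → bucket 3
746 → bucket 3 (collision)
474 → bucket 5
968 → bucket 3 (collision)
738 → bucket 5 (collision)
411 → bucket 2
294 → bucket 5 (collision)
Final buckets:
0: .
1: .
2: 411
3: 842 -> 746 -> 968
4: 415
5: 474 -> 738 -> 294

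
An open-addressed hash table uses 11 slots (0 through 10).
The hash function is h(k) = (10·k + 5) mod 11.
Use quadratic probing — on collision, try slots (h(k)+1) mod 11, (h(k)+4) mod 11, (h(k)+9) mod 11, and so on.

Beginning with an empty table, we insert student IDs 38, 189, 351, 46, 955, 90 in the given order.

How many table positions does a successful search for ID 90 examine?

4

Insert 38: h=0, slot 0 empty => index 0.
Insert 189: h=3, slot 3 empty => index 3.
Insert 351: h=6, slot 6 empty => index 6.
Insert 46: h=3, slot 3 occupied => index 4.
Insert 955: h=7, slot 7 empty => index 7.
Insert 90: h=3, slots 3,4,7 occupied => index 1.
Table: [38, 90, _, 189, 46, _, 351, 955, _, _, _]
Lookup 90: h=3, probe 3,4,7,1 → found at 1.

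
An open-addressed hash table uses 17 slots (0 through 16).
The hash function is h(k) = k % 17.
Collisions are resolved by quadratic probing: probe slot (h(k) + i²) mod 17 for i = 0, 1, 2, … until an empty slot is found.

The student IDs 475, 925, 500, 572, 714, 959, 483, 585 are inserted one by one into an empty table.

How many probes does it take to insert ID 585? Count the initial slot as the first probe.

7

475: h=16 → slot 16
925: h=7 → slot 7
500: h=7, probe 7,8 → slot 8
572: h=11 → slot 11
714: h=0 → slot 0
959: h=7, probe 7,8,11,16,6 → slot 6
483: h=7, probe 7,8,11,16,6,15 → slot 15
585: h=7, probe 7,8,11,16,6,15,9 → slot 9
Table: [714, ∅, ∅, ∅, ∅, ∅, 959, 925, 500, 585, ∅, 572, ∅, ∅, ∅, 483, 475]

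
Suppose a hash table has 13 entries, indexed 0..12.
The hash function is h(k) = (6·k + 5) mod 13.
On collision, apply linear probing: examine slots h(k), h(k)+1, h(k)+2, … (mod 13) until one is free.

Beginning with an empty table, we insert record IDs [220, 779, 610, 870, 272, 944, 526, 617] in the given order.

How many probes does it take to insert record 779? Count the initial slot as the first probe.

220 hashes to 12; slot 12 is free -> place at 12.
779 hashes to 12; 12 taken -> place at 0.
610 hashes to 12; 12,0 taken -> place at 1.
870 hashes to 12; 12,0,1 taken -> place at 2.
272 hashes to 12; 12,0,1,2 taken -> place at 3.
944 hashes to 1; 1,2,3 taken -> place at 4.
526 hashes to 2; 2,3,4 taken -> place at 5.
617 hashes to 2; 2,3,4,5 taken -> place at 6.
Table: [779, 610, 870, 272, 944, 526, 617, ., ., ., ., ., 220]

2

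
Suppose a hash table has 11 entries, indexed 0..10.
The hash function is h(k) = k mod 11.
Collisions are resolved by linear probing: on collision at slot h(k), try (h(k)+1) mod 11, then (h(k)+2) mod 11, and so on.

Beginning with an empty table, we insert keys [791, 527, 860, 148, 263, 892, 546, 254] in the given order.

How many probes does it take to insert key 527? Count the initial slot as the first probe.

791 hashes to 10; slot 10 is free → place at 10.
527 hashes to 10; 10 taken → place at 0.
860 hashes to 2; slot 2 is free → place at 2.
148 hashes to 5; slot 5 is free → place at 5.
263 hashes to 10; 10,0 taken → place at 1.
892 hashes to 1; 1,2 taken → place at 3.
546 hashes to 7; slot 7 is free → place at 7.
254 hashes to 1; 1,2,3 taken → place at 4.
Table: [527, 263, 860, 892, 254, 148, _, 546, _, _, 791]

2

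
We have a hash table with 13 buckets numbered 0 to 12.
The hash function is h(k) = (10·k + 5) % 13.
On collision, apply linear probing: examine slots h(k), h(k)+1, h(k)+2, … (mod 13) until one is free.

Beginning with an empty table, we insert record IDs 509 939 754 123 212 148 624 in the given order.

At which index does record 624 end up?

7

509 hashes to 12; slot 12 is free → place at 12.
939 hashes to 9; slot 9 is free → place at 9.
754 hashes to 5; slot 5 is free → place at 5.
123 hashes to 0; slot 0 is free → place at 0.
212 hashes to 6; slot 6 is free → place at 6.
148 hashes to 3; slot 3 is free → place at 3.
624 hashes to 5; 5,6 taken → place at 7.
Table: [123, -, -, 148, -, 754, 212, 624, -, 939, -, -, 509]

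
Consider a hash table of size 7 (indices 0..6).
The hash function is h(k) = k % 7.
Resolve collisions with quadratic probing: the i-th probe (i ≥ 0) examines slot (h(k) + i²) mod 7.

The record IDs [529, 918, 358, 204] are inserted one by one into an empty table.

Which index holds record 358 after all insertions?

529 hashes to 4; slot 4 is free → place at 4.
918 hashes to 1; slot 1 is free → place at 1.
358 hashes to 1; 1 taken → place at 2.
204 hashes to 1; 1,2 taken → place at 5.
Table: [., 918, 358, ., 529, 204, .]

2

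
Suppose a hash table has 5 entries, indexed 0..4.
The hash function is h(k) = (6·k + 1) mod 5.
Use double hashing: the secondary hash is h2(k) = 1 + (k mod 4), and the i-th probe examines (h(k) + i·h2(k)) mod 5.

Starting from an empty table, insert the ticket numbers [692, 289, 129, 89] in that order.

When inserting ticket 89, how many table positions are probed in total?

692: h=3 => slot 3
289: h=0 => slot 0
129: h=0, h2=2, probe 0,2 => slot 2
89: h=0, h2=2, probe 0,2,4 => slot 4
Table: [289, _, 129, 692, 89]

3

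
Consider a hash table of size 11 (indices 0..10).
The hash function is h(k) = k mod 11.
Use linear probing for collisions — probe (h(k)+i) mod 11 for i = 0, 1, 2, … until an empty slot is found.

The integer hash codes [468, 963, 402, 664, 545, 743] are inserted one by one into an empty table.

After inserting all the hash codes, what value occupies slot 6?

468 hashes to 6; slot 6 is free → place at 6.
963 hashes to 6; 6 taken → place at 7.
402 hashes to 6; 6,7 taken → place at 8.
664 hashes to 4; slot 4 is free → place at 4.
545 hashes to 6; 6,7,8 taken → place at 9.
743 hashes to 6; 6,7,8,9 taken → place at 10.
Table: [_, _, _, _, 664, _, 468, 963, 402, 545, 743]

468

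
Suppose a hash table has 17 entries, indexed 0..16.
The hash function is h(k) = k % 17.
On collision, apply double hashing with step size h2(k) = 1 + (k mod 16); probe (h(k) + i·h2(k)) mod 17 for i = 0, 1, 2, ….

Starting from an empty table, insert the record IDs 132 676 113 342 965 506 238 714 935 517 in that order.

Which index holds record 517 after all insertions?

132: h=13 → slot 13
676: h=13, h2=5, probe 13,1 → slot 1
113: h=11 → slot 11
342: h=2 → slot 2
965: h=13, h2=6, probe 13,2,8 → slot 8
506: h=13, h2=11, probe 13,7 → slot 7
238: h=0 → slot 0
714: h=0, h2=11, probe 0,11,5 → slot 5
935: h=0, h2=8, probe 0,8,16 → slot 16
517: h=7, h2=6, probe 7,13,2,8,14 → slot 14
Table: [238, 676, 342, ., ., 714, ., 506, 965, ., ., 113, ., 132, 517, ., 935]

14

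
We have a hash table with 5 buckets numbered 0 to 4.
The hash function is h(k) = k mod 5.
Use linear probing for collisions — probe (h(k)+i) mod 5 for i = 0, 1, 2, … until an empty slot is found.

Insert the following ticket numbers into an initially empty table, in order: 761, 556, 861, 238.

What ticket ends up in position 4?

238

761 hashes to 1; slot 1 is free -> place at 1.
556 hashes to 1; 1 taken -> place at 2.
861 hashes to 1; 1,2 taken -> place at 3.
238 hashes to 3; 3 taken -> place at 4.
Table: [-, 761, 556, 861, 238]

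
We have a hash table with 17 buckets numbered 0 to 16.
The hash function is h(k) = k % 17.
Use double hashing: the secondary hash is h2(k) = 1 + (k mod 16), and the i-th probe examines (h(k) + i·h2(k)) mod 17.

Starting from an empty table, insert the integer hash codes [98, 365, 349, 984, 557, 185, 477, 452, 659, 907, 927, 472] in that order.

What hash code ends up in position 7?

927

Insert 98: h=13, slot 13 empty => index 13.
Insert 365: h=8, slot 8 empty => index 8.
Insert 349: h=9, slot 9 empty => index 9.
Insert 984: h=15, slot 15 empty => index 15.
Insert 557: h=13, h2=14, slot 13 occupied => index 10.
Insert 185: h=15, h2=10, slots 15,8 occupied => index 1.
Insert 477: h=1, h2=14, slots 1,15 occupied => index 12.
Insert 452: h=10, h2=5, slots 10,15 occupied => index 3.
Insert 659: h=13, h2=4, slot 13 occupied => index 0.
Insert 907: h=6, slot 6 empty => index 6.
Insert 927: h=9, h2=16, slots 9,8 occupied => index 7.
Insert 472: h=13, h2=9, slot 13 occupied => index 5.
Table: [659, 185, -, 452, -, 472, 907, 927, 365, 349, 557, -, 477, 98, -, 984, -]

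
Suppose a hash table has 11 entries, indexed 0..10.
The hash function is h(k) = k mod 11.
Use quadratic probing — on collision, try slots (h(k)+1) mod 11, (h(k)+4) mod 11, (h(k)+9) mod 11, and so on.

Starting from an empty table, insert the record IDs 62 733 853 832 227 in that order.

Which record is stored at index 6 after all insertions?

853

62: h=7 → slot 7
733: h=7, probe 7,8 → slot 8
853: h=6 → slot 6
832: h=7, probe 7,8,0 → slot 0
227: h=7, probe 7,8,0,5 → slot 5
Table: [832, ., ., ., ., 227, 853, 62, 733, ., .]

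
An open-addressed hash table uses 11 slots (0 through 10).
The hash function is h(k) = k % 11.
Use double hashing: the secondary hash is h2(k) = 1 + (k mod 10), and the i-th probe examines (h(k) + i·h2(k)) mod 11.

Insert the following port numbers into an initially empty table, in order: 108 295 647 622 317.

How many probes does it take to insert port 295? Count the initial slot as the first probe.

2

Insert 108: h=9, slot 9 empty -> index 9.
Insert 295: h=9, h2=6, slot 9 occupied -> index 4.
Insert 647: h=9, h2=8, slot 9 occupied -> index 6.
Insert 622: h=6, h2=3, slots 6,9 occupied -> index 1.
Insert 317: h=9, h2=8, slots 9,6 occupied -> index 3.
Table: [∅, 622, ∅, 317, 295, ∅, 647, ∅, ∅, 108, ∅]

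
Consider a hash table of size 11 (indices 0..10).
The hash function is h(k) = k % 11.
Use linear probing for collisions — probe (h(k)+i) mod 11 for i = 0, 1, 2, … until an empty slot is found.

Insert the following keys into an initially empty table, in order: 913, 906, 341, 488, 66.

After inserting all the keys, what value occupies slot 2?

66

913: h=0 => slot 0
906: h=4 => slot 4
341: h=0, probe 0,1 => slot 1
488: h=4, probe 4,5 => slot 5
66: h=0, probe 0,1,2 => slot 2
Table: [913, 341, 66, ∅, 906, 488, ∅, ∅, ∅, ∅, ∅]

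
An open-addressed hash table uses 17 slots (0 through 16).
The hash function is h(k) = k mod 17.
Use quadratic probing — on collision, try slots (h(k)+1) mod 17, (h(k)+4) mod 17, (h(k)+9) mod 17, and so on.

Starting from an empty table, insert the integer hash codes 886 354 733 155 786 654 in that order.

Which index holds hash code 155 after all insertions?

6

886: h=2 => slot 2
354: h=14 => slot 14
733: h=2, probe 2,3 => slot 3
155: h=2, probe 2,3,6 => slot 6
786: h=4 => slot 4
654: h=8 => slot 8
Table: [-, -, 886, 733, 786, -, 155, -, 654, -, -, -, -, -, 354, -, -]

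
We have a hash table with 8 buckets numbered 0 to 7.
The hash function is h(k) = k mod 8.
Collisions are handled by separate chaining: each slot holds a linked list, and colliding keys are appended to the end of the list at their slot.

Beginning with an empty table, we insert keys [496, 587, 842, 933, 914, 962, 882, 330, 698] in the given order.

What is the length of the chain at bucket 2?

Insert 496: h=0, bucket 0 empty → new chain.
Insert 587: h=3, bucket 3 empty → new chain.
Insert 842: h=2, bucket 2 empty → new chain.
Insert 933: h=5, bucket 5 empty → new chain.
Insert 914: h=2, bucket 2 nonempty → append to chain.
Insert 962: h=2, bucket 2 nonempty → append to chain.
Insert 882: h=2, bucket 2 nonempty → append to chain.
Insert 330: h=2, bucket 2 nonempty → append to chain.
Insert 698: h=2, bucket 2 nonempty → append to chain.
Final buckets:
0: 496
1: .
2: 842 -> 914 -> 962 -> 882 -> 330 -> 698
3: 587
4: .
5: 933
6: .
7: .

6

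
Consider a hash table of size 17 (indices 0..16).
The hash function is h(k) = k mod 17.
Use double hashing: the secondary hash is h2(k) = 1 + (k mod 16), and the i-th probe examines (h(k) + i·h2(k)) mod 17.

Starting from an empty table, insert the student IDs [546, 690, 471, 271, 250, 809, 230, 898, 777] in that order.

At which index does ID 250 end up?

Insert 546: h=2, slot 2 empty => index 2.
Insert 690: h=10, slot 10 empty => index 10.
Insert 471: h=12, slot 12 empty => index 12.
Insert 271: h=16, slot 16 empty => index 16.
Insert 250: h=12, h2=11, slot 12 occupied => index 6.
Insert 809: h=10, h2=10, slot 10 occupied => index 3.
Insert 230: h=9, slot 9 empty => index 9.
Insert 898: h=14, slot 14 empty => index 14.
Insert 777: h=12, h2=10, slot 12 occupied => index 5.
Table: [., ., 546, 809, ., 777, 250, ., ., 230, 690, ., 471, ., 898, ., 271]

6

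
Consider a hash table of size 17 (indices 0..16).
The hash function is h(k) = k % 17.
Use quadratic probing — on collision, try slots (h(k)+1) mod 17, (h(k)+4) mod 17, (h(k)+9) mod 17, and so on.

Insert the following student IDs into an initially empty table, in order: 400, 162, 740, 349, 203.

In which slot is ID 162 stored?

400 hashes to 9; slot 9 is free => place at 9.
162 hashes to 9; 9 taken => place at 10.
740 hashes to 9; 9,10 taken => place at 13.
349 hashes to 9; 9,10,13 taken => place at 1.
203 hashes to 16; slot 16 is free => place at 16.
Table: [., 349, ., ., ., ., ., ., ., 400, 162, ., ., 740, ., ., 203]

10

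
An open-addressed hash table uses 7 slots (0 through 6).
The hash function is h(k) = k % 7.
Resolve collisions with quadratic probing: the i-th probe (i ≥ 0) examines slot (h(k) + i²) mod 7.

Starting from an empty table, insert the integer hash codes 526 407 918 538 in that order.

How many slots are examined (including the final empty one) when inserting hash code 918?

Insert 526: h=1, slot 1 empty => index 1.
Insert 407: h=1, slot 1 occupied => index 2.
Insert 918: h=1, slots 1,2 occupied => index 5.
Insert 538: h=6, slot 6 empty => index 6.
Table: [—, 526, 407, —, —, 918, 538]

3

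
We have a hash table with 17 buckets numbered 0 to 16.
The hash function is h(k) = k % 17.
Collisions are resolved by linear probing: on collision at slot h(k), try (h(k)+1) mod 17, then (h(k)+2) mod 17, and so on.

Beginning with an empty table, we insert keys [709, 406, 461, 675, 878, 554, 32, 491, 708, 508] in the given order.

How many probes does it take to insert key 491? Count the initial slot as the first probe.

709: h=12 → slot 12
406: h=15 → slot 15
461: h=2 → slot 2
675: h=12, probe 12,13 → slot 13
878: h=11 → slot 11
554: h=10 → slot 10
32: h=15, probe 15,16 → slot 16
491: h=15, probe 15,16,0 → slot 0
708: h=11, probe 11,12,13,14 → slot 14
508: h=15, probe 15,16,0,1 → slot 1
Table: [491, 508, 461, ., ., ., ., ., ., ., 554, 878, 709, 675, 708, 406, 32]

3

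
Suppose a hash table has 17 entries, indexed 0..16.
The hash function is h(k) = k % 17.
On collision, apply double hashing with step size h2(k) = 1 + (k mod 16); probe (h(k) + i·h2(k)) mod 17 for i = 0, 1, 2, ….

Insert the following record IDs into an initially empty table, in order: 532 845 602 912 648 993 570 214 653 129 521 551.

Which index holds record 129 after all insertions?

532: h=5 -> slot 5
845: h=12 -> slot 12
602: h=7 -> slot 7
912: h=11 -> slot 11
648: h=2 -> slot 2
993: h=7, h2=2, probe 7,9 -> slot 9
570: h=9, h2=11, probe 9,3 -> slot 3
214: h=10 -> slot 10
653: h=7, h2=14, probe 7,4 -> slot 4
129: h=10, h2=2, probe 10,12,14 -> slot 14
521: h=11, h2=10, probe 11,4,14,7,0 -> slot 0
551: h=7, h2=8, probe 7,15 -> slot 15
Table: [521, ., 648, 570, 653, 532, ., 602, ., 993, 214, 912, 845, ., 129, 551, .]

14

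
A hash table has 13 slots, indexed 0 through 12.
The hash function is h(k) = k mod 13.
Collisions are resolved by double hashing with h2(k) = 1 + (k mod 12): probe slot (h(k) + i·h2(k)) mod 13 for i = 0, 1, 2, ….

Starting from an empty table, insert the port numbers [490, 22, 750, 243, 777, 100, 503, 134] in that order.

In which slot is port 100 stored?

1

490: h=9 => slot 9
22: h=9, h2=11, probe 9,7 => slot 7
750: h=9, h2=7, probe 9,3 => slot 3
243: h=9, h2=4, probe 9,0 => slot 0
777: h=10 => slot 10
100: h=9, h2=5, probe 9,1 => slot 1
503: h=9, h2=12, probe 9,8 => slot 8
134: h=4 => slot 4
Table: [243, 100, _, 750, 134, _, _, 22, 503, 490, 777, _, _]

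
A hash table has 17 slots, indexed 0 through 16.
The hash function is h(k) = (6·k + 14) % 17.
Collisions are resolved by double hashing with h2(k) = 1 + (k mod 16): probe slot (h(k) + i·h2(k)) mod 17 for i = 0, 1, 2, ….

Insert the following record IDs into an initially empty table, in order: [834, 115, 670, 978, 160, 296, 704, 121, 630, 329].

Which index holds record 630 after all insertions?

10

Insert 834: h=3, slot 3 empty → index 3.
Insert 115: h=7, slot 7 empty → index 7.
Insert 670: h=5, slot 5 empty → index 5.
Insert 978: h=0, slot 0 empty → index 0.
Insert 160: h=5, h2=1, slot 5 occupied → index 6.
Insert 296: h=5, h2=9, slot 5 occupied → index 14.
Insert 704: h=5, h2=1, slots 5,6,7 occupied → index 8.
Insert 121: h=9, slot 9 empty → index 9.
Insert 630: h=3, h2=7, slot 3 occupied → index 10.
Insert 329: h=16, slot 16 empty → index 16.
Table: [978, —, —, 834, —, 670, 160, 115, 704, 121, 630, —, —, —, 296, —, 329]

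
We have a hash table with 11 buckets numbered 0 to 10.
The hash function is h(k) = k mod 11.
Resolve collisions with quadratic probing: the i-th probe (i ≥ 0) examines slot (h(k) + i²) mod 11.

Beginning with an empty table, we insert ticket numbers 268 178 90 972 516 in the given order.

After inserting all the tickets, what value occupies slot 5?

972

268: h=4 → slot 4
178: h=2 → slot 2
90: h=2, probe 2,3 → slot 3
972: h=4, probe 4,5 → slot 5
516: h=10 → slot 10
Table: [-, -, 178, 90, 268, 972, -, -, -, -, 516]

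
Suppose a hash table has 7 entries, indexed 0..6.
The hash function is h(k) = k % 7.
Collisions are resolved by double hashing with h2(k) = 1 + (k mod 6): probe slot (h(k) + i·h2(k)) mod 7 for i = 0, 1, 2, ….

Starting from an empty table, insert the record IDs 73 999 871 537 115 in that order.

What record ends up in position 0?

871

73 hashes to 3; slot 3 is free -> place at 3.
999 hashes to 5; slot 5 is free -> place at 5.
871 hashes to 3, h2=2; 3,5 taken -> place at 0.
537 hashes to 5, h2=4; 5 taken -> place at 2.
115 hashes to 3, h2=2; 3,5,0,2 taken -> place at 4.
Table: [871, ., 537, 73, 115, 999, .]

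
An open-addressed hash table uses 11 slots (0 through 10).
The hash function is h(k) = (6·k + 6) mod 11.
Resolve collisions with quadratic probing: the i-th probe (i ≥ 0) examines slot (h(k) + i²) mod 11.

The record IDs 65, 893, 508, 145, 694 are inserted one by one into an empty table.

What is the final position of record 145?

5

65 hashes to 0; slot 0 is free -> place at 0.
893 hashes to 7; slot 7 is free -> place at 7.
508 hashes to 7; 7 taken -> place at 8.
145 hashes to 7; 7,8,0 taken -> place at 5.
694 hashes to 1; slot 1 is free -> place at 1.
Table: [65, 694, ., ., ., 145, ., 893, 508, ., .]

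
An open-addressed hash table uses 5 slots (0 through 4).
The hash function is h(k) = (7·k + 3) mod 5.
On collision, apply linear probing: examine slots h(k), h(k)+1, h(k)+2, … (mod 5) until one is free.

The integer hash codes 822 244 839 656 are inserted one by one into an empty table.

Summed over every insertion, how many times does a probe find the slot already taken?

Insert 822: h=2, slot 2 empty → index 2.
Insert 244: h=1, slot 1 empty → index 1.
Insert 839: h=1, slots 1,2 occupied → index 3.
Insert 656: h=0, slot 0 empty → index 0.
Table: [656, 244, 822, 839, .]

2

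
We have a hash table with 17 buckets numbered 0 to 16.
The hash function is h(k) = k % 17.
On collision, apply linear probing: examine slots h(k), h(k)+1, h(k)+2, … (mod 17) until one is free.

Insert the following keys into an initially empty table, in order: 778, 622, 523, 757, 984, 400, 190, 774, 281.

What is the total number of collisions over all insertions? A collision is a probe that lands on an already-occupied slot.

13

778 hashes to 13; slot 13 is free → place at 13.
622 hashes to 10; slot 10 is free → place at 10.
523 hashes to 13; 13 taken → place at 14.
757 hashes to 9; slot 9 is free → place at 9.
984 hashes to 15; slot 15 is free → place at 15.
400 hashes to 9; 9,10 taken → place at 11.
190 hashes to 3; slot 3 is free → place at 3.
774 hashes to 9; 9,10,11 taken → place at 12.
281 hashes to 9; 9,10,11,12,13,14,15 taken → place at 16.
Table: [_, _, _, 190, _, _, _, _, _, 757, 622, 400, 774, 778, 523, 984, 281]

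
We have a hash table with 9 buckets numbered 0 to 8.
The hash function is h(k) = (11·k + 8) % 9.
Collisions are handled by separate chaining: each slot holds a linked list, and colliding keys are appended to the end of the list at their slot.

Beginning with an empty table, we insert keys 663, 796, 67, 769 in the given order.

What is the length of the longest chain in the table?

3

Insert 663: h=2, bucket 2 empty -> new chain.
Insert 796: h=7, bucket 7 empty -> new chain.
Insert 67: h=7, bucket 7 nonempty -> append to chain.
Insert 769: h=7, bucket 7 nonempty -> append to chain.
Final buckets:
0: .
1: .
2: 663
3: .
4: .
5: .
6: .
7: 796 -> 67 -> 769
8: .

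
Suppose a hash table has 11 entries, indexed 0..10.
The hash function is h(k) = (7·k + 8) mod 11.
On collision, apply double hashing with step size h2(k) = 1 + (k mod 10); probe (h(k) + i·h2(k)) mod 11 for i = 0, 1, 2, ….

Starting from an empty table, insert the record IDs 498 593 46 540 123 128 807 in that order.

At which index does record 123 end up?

8

498 hashes to 7; slot 7 is free -> place at 7.
593 hashes to 1; slot 1 is free -> place at 1.
46 hashes to 0; slot 0 is free -> place at 0.
540 hashes to 4; slot 4 is free -> place at 4.
123 hashes to 0, h2=4; 0,4 taken -> place at 8.
128 hashes to 2; slot 2 is free -> place at 2.
807 hashes to 3; slot 3 is free -> place at 3.
Table: [46, 593, 128, 807, 540, -, -, 498, 123, -, -]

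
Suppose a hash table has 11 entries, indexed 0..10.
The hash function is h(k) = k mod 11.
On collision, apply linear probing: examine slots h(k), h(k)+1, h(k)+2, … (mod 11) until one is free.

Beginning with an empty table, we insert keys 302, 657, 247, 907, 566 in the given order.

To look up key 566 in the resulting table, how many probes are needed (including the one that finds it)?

302 hashes to 5; slot 5 is free → place at 5.
657 hashes to 8; slot 8 is free → place at 8.
247 hashes to 5; 5 taken → place at 6.
907 hashes to 5; 5,6 taken → place at 7.
566 hashes to 5; 5,6,7,8 taken → place at 9.
Table: [∅, ∅, ∅, ∅, ∅, 302, 247, 907, 657, 566, ∅]
Lookup 566: h=5, probe 5,6,7,8,9 → found at 9.

5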